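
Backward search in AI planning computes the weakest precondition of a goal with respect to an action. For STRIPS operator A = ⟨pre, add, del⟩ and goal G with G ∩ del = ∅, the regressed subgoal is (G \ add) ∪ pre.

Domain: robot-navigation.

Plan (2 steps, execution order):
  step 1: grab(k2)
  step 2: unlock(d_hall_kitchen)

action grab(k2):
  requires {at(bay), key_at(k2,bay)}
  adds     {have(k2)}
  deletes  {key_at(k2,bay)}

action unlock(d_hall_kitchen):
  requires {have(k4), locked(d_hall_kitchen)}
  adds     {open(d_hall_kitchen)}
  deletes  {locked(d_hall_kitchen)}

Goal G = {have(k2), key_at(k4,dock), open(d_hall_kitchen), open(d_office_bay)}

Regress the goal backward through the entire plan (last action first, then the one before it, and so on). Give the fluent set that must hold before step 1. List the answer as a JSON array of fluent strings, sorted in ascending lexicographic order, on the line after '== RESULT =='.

Work backward from the goal:
  through step 2 (unlock(d_hall_kitchen)): drop {open(d_hall_kitchen)}, keep {have(k2), key_at(k4,dock), open(d_office_bay)}, require {have(k4), locked(d_hall_kitchen)}
    → {have(k2), have(k4), key_at(k4,dock), locked(d_hall_kitchen), open(d_office_bay)}
  through step 1 (grab(k2)): drop {have(k2)}, keep {have(k4), key_at(k4,dock), locked(d_hall_kitchen), open(d_office_bay)}, require {at(bay), key_at(k2,bay)}
    → {at(bay), have(k4), key_at(k2,bay), key_at(k4,dock), locked(d_hall_kitchen), open(d_office_bay)}

== RESULT ==
["at(bay)", "have(k4)", "key_at(k2,bay)", "key_at(k4,dock)", "locked(d_hall_kitchen)", "open(d_office_bay)"]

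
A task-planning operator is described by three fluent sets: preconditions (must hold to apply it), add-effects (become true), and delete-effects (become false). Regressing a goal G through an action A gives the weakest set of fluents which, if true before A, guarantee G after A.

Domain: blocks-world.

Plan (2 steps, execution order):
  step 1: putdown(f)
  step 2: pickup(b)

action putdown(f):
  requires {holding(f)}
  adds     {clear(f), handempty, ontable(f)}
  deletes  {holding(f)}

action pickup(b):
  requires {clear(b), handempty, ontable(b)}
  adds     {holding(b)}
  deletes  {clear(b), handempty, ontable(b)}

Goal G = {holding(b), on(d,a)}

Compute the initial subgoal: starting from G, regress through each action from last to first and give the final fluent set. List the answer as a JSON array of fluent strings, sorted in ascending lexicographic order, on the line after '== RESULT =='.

Work backward from the goal:
  through step 2 (pickup(b)): drop {holding(b)}, keep {on(d,a)}, require {clear(b), handempty, ontable(b)}
    → {clear(b), handempty, on(d,a), ontable(b)}
  through step 1 (putdown(f)): drop {handempty}, keep {clear(b), on(d,a), ontable(b)}, require {holding(f)}
    → {clear(b), holding(f), on(d,a), ontable(b)}

== RESULT ==
["clear(b)", "holding(f)", "on(d,a)", "ontable(b)"]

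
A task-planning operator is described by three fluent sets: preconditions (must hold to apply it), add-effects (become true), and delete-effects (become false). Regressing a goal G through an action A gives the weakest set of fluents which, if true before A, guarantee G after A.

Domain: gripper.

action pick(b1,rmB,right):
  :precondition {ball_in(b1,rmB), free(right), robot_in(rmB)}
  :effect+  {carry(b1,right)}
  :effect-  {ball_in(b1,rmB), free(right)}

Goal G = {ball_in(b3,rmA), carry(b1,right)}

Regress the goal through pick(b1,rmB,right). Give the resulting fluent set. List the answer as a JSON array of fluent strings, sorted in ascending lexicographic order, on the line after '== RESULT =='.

Compute (G \ add) ∪ pre:
  G ∩ del = {}  (empty — regression defined)
  G \ add = {ball_in(b3,rmA), carry(b1,right)} \ {carry(b1,right)} = {ball_in(b3,rmA)}
  ∪ pre   = {ball_in(b3,rmA)} ∪ {ball_in(b1,rmB), free(right), robot_in(rmB)}
          = {ball_in(b1,rmB), ball_in(b3,rmA), free(right), robot_in(rmB)}

== RESULT ==
["ball_in(b1,rmB)", "ball_in(b3,rmA)", "free(right)", "robot_in(rmB)"]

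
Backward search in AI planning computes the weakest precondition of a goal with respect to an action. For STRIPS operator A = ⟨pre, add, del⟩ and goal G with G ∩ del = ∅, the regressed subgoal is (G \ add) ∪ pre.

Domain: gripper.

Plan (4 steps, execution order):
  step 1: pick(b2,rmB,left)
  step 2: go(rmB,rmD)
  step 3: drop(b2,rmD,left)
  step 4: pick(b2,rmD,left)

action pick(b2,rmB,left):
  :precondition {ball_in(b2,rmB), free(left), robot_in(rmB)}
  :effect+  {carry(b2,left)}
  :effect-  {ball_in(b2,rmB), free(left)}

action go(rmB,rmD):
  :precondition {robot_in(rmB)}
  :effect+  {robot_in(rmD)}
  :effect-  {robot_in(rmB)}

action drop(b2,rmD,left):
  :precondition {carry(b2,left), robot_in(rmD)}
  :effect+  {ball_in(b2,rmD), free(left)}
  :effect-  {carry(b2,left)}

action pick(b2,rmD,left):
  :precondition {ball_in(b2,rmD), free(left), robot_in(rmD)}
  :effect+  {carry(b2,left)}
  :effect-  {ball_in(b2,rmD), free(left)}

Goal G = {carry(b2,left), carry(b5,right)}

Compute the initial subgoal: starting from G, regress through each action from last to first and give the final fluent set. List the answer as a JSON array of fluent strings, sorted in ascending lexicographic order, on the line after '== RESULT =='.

Work backward from the goal:
  through step 4 (pick(b2,rmD,left)): drop {carry(b2,left)}, keep {carry(b5,right)}, require {ball_in(b2,rmD), free(left), robot_in(rmD)}
    → {ball_in(b2,rmD), carry(b5,right), free(left), robot_in(rmD)}
  through step 3 (drop(b2,rmD,left)): drop {ball_in(b2,rmD), free(left)}, keep {carry(b5,right), robot_in(rmD)}, require {carry(b2,left), robot_in(rmD)}
    → {carry(b2,left), carry(b5,right), robot_in(rmD)}
  through step 2 (go(rmB,rmD)): drop {robot_in(rmD)}, keep {carry(b2,left), carry(b5,right)}, require {robot_in(rmB)}
    → {carry(b2,left), carry(b5,right), robot_in(rmB)}
  through step 1 (pick(b2,rmB,left)): drop {carry(b2,left)}, keep {carry(b5,right), robot_in(rmB)}, require {ball_in(b2,rmB), free(left), robot_in(rmB)}
    → {ball_in(b2,rmB), carry(b5,right), free(left), robot_in(rmB)}

== RESULT ==
["ball_in(b2,rmB)", "carry(b5,right)", "free(left)", "robot_in(rmB)"]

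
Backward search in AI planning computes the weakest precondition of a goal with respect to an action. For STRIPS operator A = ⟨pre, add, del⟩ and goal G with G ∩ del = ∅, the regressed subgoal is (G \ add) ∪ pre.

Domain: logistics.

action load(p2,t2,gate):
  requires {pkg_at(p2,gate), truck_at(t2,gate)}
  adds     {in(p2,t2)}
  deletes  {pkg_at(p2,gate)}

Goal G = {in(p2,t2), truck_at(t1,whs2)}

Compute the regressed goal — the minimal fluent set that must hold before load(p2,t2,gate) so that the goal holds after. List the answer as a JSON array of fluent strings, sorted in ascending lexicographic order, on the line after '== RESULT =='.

Compute (G \ add) ∪ pre:
  G ∩ del = {}  (empty — regression defined)
  G \ add = {in(p2,t2), truck_at(t1,whs2)} \ {in(p2,t2)} = {truck_at(t1,whs2)}
  ∪ pre   = {truck_at(t1,whs2)} ∪ {pkg_at(p2,gate), truck_at(t2,gate)}
          = {pkg_at(p2,gate), truck_at(t1,whs2), truck_at(t2,gate)}

== RESULT ==
["pkg_at(p2,gate)", "truck_at(t1,whs2)", "truck_at(t2,gate)"]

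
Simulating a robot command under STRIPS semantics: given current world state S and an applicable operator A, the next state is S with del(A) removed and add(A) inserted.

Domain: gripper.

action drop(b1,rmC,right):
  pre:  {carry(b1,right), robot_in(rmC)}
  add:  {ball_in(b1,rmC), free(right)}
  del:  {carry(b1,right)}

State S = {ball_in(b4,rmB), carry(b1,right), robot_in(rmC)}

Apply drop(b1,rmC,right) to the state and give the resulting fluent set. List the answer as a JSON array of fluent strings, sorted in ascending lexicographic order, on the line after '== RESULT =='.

Progress:
  pre ⊆ S: {carry(b1,right), robot_in(rmC)} ⊆ S  — applicable
  S \ del = {ball_in(b4,rmB), robot_in(rmC)}
  ∪ add   = {ball_in(b1,rmC), ball_in(b4,rmB), free(right), robot_in(rmC)}

== RESULT ==
["ball_in(b1,rmC)", "ball_in(b4,rmB)", "free(right)", "robot_in(rmC)"]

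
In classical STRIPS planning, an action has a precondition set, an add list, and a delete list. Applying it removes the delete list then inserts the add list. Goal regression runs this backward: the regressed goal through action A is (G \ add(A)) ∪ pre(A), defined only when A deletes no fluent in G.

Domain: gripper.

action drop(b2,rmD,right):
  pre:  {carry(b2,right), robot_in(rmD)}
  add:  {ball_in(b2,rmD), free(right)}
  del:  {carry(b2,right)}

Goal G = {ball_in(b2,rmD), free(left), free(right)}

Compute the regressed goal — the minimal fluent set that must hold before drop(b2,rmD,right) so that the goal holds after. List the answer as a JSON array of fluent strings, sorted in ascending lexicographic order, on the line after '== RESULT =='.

Compute (G \ add) ∪ pre:
  G ∩ del = {}  (empty — regression defined)
  G \ add = {ball_in(b2,rmD), free(left), free(right)} \ {ball_in(b2,rmD), free(right)} = {free(left)}
  ∪ pre   = {free(left)} ∪ {carry(b2,right), robot_in(rmD)}
          = {carry(b2,right), free(left), robot_in(rmD)}

== RESULT ==
["carry(b2,right)", "free(left)", "robot_in(rmD)"]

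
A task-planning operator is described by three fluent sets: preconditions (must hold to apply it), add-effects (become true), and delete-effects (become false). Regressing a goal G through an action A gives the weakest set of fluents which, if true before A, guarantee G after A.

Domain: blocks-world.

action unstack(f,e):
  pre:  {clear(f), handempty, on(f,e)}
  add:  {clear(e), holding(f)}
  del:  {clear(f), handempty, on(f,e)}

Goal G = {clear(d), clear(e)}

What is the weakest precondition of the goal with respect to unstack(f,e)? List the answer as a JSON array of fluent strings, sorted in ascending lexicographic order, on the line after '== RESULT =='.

Regress:
  G ∩ del = {}  (empty — regression defined)
  G \ add = {clear(d), clear(e)} \ {clear(e), holding(f)} = {clear(d)}
  ∪ pre   = {clear(d)} ∪ {clear(f), handempty, on(f,e)}
          = {clear(d), clear(f), handempty, on(f,e)}

== RESULT ==
["clear(d)", "clear(f)", "handempty", "on(f,e)"]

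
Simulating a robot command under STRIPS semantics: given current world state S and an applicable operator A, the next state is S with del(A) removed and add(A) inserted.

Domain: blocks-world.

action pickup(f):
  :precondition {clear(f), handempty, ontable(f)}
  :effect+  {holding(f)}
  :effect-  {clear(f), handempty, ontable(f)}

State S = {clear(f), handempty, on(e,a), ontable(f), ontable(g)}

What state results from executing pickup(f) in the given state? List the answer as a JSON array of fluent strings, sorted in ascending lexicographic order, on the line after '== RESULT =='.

Progress:
  pre ⊆ S: {clear(f), handempty, ontable(f)} ⊆ S  — applicable
  S \ del = {on(e,a), ontable(g)}
  ∪ add   = {holding(f), on(e,a), ontable(g)}

== RESULT ==
["holding(f)", "on(e,a)", "ontable(g)"]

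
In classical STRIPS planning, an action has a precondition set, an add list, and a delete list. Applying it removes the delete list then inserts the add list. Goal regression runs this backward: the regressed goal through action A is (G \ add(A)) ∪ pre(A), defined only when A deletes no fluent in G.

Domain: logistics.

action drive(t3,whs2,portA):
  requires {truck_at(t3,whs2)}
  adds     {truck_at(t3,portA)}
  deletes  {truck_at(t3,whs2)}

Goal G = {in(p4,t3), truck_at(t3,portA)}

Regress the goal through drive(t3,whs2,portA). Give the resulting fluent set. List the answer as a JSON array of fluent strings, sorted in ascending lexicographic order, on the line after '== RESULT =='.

Regress:
  G ∩ del = {}  (empty — regression defined)
  G \ add = {in(p4,t3), truck_at(t3,portA)} \ {truck_at(t3,portA)} = {in(p4,t3)}
  ∪ pre   = {in(p4,t3)} ∪ {truck_at(t3,whs2)}
          = {in(p4,t3), truck_at(t3,whs2)}

== RESULT ==
["in(p4,t3)", "truck_at(t3,whs2)"]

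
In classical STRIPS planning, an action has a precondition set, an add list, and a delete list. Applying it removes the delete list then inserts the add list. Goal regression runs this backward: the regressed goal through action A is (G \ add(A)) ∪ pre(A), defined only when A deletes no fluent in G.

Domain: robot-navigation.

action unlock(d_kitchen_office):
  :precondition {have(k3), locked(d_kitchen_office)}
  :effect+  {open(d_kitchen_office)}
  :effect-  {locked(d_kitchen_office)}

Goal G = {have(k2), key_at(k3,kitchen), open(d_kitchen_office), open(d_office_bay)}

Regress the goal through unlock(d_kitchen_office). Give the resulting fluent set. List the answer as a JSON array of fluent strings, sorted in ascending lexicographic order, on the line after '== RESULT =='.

Compute (G \ add) ∪ pre:
  G ∩ del = {}  (empty — regression defined)
  G \ add = {have(k2), key_at(k3,kitchen), open(d_kitchen_office), open(d_office_bay)} \ {open(d_kitchen_office)} = {have(k2), key_at(k3,kitchen), open(d_office_bay)}
  ∪ pre   = {have(k2), key_at(k3,kitchen), open(d_office_bay)} ∪ {have(k3), locked(d_kitchen_office)}
          = {have(k2), have(k3), key_at(k3,kitchen), locked(d_kitchen_office), open(d_office_bay)}

== RESULT ==
["have(k2)", "have(k3)", "key_at(k3,kitchen)", "locked(d_kitchen_office)", "open(d_office_bay)"]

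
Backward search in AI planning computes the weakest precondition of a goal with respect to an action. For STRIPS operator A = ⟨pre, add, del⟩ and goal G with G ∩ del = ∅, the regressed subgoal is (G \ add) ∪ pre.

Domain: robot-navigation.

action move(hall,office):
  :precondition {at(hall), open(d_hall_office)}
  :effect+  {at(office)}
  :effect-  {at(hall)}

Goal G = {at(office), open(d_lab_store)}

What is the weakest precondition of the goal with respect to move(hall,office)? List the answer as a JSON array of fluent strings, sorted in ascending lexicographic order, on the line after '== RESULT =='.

Regress:
  G ∩ del = {}  (empty — regression defined)
  G \ add = {at(office), open(d_lab_store)} \ {at(office)} = {open(d_lab_store)}
  ∪ pre   = {open(d_lab_store)} ∪ {at(hall), open(d_hall_office)}
          = {at(hall), open(d_hall_office), open(d_lab_store)}

== RESULT ==
["at(hall)", "open(d_hall_office)", "open(d_lab_store)"]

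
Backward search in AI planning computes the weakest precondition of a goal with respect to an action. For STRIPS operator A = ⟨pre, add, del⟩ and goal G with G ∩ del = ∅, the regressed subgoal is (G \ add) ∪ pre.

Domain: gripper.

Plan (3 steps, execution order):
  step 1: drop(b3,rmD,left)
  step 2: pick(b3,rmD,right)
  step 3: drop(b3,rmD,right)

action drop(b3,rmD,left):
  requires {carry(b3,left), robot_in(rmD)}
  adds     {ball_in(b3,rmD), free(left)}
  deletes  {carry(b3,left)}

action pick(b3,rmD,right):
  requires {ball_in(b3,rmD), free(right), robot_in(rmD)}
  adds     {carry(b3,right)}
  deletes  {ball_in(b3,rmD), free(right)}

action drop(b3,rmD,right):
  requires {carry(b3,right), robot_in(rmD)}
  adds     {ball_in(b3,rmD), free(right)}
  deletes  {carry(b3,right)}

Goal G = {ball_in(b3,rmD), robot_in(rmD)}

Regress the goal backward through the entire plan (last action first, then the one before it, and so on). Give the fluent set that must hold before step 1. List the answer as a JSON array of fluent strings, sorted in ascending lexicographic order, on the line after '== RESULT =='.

Regress step by step:
  through step 3 (drop(b3,rmD,right)): drop {ball_in(b3,rmD)}, keep {robot_in(rmD)}, require {carry(b3,right), robot_in(rmD)}
    → {carry(b3,right), robot_in(rmD)}
  through step 2 (pick(b3,rmD,right)): drop {carry(b3,right)}, keep {robot_in(rmD)}, require {ball_in(b3,rmD), free(right), robot_in(rmD)}
    → {ball_in(b3,rmD), free(right), robot_in(rmD)}
  through step 1 (drop(b3,rmD,left)): drop {ball_in(b3,rmD)}, keep {free(right), robot_in(rmD)}, require {carry(b3,left), robot_in(rmD)}
    → {carry(b3,left), free(right), robot_in(rmD)}

== RESULT ==
["carry(b3,left)", "free(right)", "robot_in(rmD)"]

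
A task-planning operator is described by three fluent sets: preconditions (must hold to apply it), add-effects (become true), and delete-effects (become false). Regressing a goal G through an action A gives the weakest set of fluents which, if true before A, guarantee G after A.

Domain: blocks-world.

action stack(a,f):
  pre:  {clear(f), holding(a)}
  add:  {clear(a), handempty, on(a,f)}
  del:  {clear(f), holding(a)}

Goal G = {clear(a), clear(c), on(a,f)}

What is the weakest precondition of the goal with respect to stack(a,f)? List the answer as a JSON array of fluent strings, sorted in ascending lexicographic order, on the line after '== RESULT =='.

Regress:
  G ∩ del = {}  (empty — regression defined)
  G \ add = {clear(a), clear(c), on(a,f)} \ {clear(a), handempty, on(a,f)} = {clear(c)}
  ∪ pre   = {clear(c)} ∪ {clear(f), holding(a)}
          = {clear(c), clear(f), holding(a)}

== RESULT ==
["clear(c)", "clear(f)", "holding(a)"]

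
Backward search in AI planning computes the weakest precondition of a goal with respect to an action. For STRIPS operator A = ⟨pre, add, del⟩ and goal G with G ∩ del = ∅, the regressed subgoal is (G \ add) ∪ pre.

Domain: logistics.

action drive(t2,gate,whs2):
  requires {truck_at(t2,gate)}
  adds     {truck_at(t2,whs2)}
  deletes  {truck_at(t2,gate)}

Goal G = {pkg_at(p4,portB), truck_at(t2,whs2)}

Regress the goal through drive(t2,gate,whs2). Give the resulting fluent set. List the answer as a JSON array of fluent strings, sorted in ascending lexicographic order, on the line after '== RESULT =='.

Compute (G \ add) ∪ pre:
  G ∩ del = {}  (empty — regression defined)
  G \ add = {pkg_at(p4,portB), truck_at(t2,whs2)} \ {truck_at(t2,whs2)} = {pkg_at(p4,portB)}
  ∪ pre   = {pkg_at(p4,portB)} ∪ {truck_at(t2,gate)}
          = {pkg_at(p4,portB), truck_at(t2,gate)}

== RESULT ==
["pkg_at(p4,portB)", "truck_at(t2,gate)"]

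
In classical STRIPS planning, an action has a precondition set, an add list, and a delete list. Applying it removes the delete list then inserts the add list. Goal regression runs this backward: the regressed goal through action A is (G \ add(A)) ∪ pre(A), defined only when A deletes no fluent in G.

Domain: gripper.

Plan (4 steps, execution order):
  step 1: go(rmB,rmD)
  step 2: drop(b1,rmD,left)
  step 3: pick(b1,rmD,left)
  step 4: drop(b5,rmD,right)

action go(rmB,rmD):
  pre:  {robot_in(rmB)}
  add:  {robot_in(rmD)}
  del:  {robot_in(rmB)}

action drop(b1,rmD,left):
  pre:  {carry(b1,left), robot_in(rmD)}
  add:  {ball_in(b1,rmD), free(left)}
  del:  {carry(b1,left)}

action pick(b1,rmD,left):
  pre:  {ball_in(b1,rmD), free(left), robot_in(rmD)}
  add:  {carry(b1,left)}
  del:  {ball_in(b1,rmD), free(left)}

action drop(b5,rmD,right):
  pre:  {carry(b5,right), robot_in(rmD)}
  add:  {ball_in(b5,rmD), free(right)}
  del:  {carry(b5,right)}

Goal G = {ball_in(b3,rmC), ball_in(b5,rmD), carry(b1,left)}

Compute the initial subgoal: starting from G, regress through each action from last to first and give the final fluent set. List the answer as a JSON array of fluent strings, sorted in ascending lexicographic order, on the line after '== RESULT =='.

Work backward from the goal:
  through step 4 (drop(b5,rmD,right)): drop {ball_in(b5,rmD)}, keep {ball_in(b3,rmC), carry(b1,left)}, require {carry(b5,right), robot_in(rmD)}
    → {ball_in(b3,rmC), carry(b1,left), carry(b5,right), robot_in(rmD)}
  through step 3 (pick(b1,rmD,left)): drop {carry(b1,left)}, keep {ball_in(b3,rmC), carry(b5,right), robot_in(rmD)}, require {ball_in(b1,rmD), free(left), robot_in(rmD)}
    → {ball_in(b1,rmD), ball_in(b3,rmC), carry(b5,right), free(left), robot_in(rmD)}
  through step 2 (drop(b1,rmD,left)): drop {ball_in(b1,rmD), free(left)}, keep {ball_in(b3,rmC), carry(b5,right), robot_in(rmD)}, require {carry(b1,left), robot_in(rmD)}
    → {ball_in(b3,rmC), carry(b1,left), carry(b5,right), robot_in(rmD)}
  through step 1 (go(rmB,rmD)): drop {robot_in(rmD)}, keep {ball_in(b3,rmC), carry(b1,left), carry(b5,right)}, require {robot_in(rmB)}
    → {ball_in(b3,rmC), carry(b1,left), carry(b5,right), robot_in(rmB)}

== RESULT ==
["ball_in(b3,rmC)", "carry(b1,left)", "carry(b5,right)", "robot_in(rmB)"]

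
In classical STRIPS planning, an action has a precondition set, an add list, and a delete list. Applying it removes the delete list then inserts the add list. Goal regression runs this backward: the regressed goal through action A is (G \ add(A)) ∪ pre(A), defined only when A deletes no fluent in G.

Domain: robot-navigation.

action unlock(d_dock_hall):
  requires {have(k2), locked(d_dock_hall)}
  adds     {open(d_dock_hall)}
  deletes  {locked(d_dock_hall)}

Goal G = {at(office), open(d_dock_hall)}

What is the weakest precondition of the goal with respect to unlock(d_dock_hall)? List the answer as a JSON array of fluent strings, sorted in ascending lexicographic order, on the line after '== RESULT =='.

Compute (G \ add) ∪ pre:
  G ∩ del = {}  (empty — regression defined)
  G \ add = {at(office), open(d_dock_hall)} \ {open(d_dock_hall)} = {at(office)}
  ∪ pre   = {at(office)} ∪ {have(k2), locked(d_dock_hall)}
          = {at(office), have(k2), locked(d_dock_hall)}

== RESULT ==
["at(office)", "have(k2)", "locked(d_dock_hall)"]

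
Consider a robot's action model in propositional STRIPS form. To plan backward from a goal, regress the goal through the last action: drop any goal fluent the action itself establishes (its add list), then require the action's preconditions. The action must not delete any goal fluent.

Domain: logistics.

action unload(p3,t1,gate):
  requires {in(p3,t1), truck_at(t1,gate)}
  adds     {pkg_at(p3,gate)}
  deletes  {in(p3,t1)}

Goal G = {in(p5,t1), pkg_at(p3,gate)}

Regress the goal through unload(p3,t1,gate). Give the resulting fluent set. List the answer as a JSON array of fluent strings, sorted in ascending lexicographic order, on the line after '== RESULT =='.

Regress:
  G ∩ del = {}  (empty — regression defined)
  G \ add = {in(p5,t1), pkg_at(p3,gate)} \ {pkg_at(p3,gate)} = {in(p5,t1)}
  ∪ pre   = {in(p5,t1)} ∪ {in(p3,t1), truck_at(t1,gate)}
          = {in(p3,t1), in(p5,t1), truck_at(t1,gate)}

== RESULT ==
["in(p3,t1)", "in(p5,t1)", "truck_at(t1,gate)"]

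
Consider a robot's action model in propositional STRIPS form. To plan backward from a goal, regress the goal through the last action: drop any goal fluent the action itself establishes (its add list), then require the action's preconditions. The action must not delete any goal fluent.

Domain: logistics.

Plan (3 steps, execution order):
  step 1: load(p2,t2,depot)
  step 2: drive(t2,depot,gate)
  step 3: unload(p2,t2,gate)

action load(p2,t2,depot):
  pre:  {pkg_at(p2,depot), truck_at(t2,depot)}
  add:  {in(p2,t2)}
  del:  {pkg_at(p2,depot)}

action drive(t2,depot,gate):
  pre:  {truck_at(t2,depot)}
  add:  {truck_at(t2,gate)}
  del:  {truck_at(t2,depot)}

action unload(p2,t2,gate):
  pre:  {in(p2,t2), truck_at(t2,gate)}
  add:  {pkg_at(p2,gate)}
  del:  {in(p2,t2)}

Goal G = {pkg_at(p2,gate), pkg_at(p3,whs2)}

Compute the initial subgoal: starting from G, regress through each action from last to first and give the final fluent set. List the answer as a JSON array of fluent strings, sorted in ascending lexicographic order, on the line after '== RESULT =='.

Regress step by step:
  through step 3 (unload(p2,t2,gate)): drop {pkg_at(p2,gate)}, keep {pkg_at(p3,whs2)}, require {in(p2,t2), truck_at(t2,gate)}
    → {in(p2,t2), pkg_at(p3,whs2), truck_at(t2,gate)}
  through step 2 (drive(t2,depot,gate)): drop {truck_at(t2,gate)}, keep {in(p2,t2), pkg_at(p3,whs2)}, require {truck_at(t2,depot)}
    → {in(p2,t2), pkg_at(p3,whs2), truck_at(t2,depot)}
  through step 1 (load(p2,t2,depot)): drop {in(p2,t2)}, keep {pkg_at(p3,whs2), truck_at(t2,depot)}, require {pkg_at(p2,depot), truck_at(t2,depot)}
    → {pkg_at(p2,depot), pkg_at(p3,whs2), truck_at(t2,depot)}

== RESULT ==
["pkg_at(p2,depot)", "pkg_at(p3,whs2)", "truck_at(t2,depot)"]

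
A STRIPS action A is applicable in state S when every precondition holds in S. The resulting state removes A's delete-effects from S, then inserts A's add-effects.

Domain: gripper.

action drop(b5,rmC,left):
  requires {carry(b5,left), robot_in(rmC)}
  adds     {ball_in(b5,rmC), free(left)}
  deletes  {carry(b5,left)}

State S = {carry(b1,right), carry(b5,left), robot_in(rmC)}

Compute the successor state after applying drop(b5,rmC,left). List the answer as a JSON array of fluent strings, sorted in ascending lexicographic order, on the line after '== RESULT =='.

Compute (S \ del) ∪ add:
  pre ⊆ S: {carry(b5,left), robot_in(rmC)} ⊆ S  — applicable
  S \ del = {carry(b1,right), robot_in(rmC)}
  ∪ add   = {ball_in(b5,rmC), carry(b1,right), free(left), robot_in(rmC)}

== RESULT ==
["ball_in(b5,rmC)", "carry(b1,right)", "free(left)", "robot_in(rmC)"]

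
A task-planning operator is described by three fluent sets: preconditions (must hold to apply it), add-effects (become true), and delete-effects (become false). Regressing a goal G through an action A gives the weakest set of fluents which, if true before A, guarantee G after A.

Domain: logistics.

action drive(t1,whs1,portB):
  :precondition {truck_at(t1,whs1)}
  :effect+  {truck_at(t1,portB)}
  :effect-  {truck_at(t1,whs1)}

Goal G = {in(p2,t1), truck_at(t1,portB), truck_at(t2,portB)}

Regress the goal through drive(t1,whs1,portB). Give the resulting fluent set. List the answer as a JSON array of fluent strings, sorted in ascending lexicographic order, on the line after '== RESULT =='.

Compute (G \ add) ∪ pre:
  G ∩ del = {}  (empty — regression defined)
  G \ add = {in(p2,t1), truck_at(t1,portB), truck_at(t2,portB)} \ {truck_at(t1,portB)} = {in(p2,t1), truck_at(t2,portB)}
  ∪ pre   = {in(p2,t1), truck_at(t2,portB)} ∪ {truck_at(t1,whs1)}
          = {in(p2,t1), truck_at(t1,whs1), truck_at(t2,portB)}

== RESULT ==
["in(p2,t1)", "truck_at(t1,whs1)", "truck_at(t2,portB)"]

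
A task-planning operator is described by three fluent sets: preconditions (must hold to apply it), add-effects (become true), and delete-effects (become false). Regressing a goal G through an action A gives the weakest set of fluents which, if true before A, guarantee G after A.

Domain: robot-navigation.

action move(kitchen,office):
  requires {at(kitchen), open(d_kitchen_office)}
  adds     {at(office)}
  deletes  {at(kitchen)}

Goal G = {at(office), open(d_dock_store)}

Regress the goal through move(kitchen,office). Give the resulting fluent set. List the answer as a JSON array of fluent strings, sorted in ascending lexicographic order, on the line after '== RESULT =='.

Regress:
  G ∩ del = {}  (empty — regression defined)
  G \ add = {at(office), open(d_dock_store)} \ {at(office)} = {open(d_dock_store)}
  ∪ pre   = {open(d_dock_store)} ∪ {at(kitchen), open(d_kitchen_office)}
          = {at(kitchen), open(d_dock_store), open(d_kitchen_office)}

== RESULT ==
["at(kitchen)", "open(d_dock_store)", "open(d_kitchen_office)"]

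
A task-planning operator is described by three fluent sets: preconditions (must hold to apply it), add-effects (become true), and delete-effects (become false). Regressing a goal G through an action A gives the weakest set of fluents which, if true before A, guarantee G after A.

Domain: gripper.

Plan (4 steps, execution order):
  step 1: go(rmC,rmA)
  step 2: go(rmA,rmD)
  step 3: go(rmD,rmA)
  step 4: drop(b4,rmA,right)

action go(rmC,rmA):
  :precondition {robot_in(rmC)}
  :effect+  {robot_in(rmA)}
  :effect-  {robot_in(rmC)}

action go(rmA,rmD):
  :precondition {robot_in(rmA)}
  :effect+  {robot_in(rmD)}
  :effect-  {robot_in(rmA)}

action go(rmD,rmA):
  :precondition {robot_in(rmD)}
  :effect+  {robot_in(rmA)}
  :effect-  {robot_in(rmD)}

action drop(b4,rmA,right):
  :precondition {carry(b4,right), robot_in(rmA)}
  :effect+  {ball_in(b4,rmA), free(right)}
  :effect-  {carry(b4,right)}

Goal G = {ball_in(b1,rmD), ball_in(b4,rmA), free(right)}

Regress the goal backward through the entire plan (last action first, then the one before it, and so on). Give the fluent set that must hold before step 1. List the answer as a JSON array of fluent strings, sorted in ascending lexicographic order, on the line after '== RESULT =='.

Regress step by step:
  through step 4 (drop(b4,rmA,right)): drop {ball_in(b4,rmA), free(right)}, keep {ball_in(b1,rmD)}, require {carry(b4,right), robot_in(rmA)}
    → {ball_in(b1,rmD), carry(b4,right), robot_in(rmA)}
  through step 3 (go(rmD,rmA)): drop {robot_in(rmA)}, keep {ball_in(b1,rmD), carry(b4,right)}, require {robot_in(rmD)}
    → {ball_in(b1,rmD), carry(b4,right), robot_in(rmD)}
  through step 2 (go(rmA,rmD)): drop {robot_in(rmD)}, keep {ball_in(b1,rmD), carry(b4,right)}, require {robot_in(rmA)}
    → {ball_in(b1,rmD), carry(b4,right), robot_in(rmA)}
  through step 1 (go(rmC,rmA)): drop {robot_in(rmA)}, keep {ball_in(b1,rmD), carry(b4,right)}, require {robot_in(rmC)}
    → {ball_in(b1,rmD), carry(b4,right), robot_in(rmC)}

== RESULT ==
["ball_in(b1,rmD)", "carry(b4,right)", "robot_in(rmC)"]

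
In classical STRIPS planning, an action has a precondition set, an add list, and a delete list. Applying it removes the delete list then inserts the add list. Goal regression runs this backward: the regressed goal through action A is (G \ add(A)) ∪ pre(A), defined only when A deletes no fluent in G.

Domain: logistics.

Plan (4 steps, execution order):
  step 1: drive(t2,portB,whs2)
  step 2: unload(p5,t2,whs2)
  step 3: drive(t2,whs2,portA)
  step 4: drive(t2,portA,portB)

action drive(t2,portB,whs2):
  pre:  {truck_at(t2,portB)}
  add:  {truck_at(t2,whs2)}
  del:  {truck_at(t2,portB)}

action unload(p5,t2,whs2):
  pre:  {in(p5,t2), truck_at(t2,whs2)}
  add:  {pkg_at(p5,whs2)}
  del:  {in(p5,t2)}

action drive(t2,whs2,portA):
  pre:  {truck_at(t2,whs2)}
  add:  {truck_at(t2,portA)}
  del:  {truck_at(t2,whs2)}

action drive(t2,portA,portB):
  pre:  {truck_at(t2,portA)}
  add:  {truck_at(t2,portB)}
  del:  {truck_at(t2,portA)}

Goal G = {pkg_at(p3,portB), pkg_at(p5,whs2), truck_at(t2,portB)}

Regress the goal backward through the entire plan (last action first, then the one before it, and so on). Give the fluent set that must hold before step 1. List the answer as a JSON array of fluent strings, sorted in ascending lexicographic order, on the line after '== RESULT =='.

Regress step by step:
  through step 4 (drive(t2,portA,portB)): drop {truck_at(t2,portB)}, keep {pkg_at(p3,portB), pkg_at(p5,whs2)}, require {truck_at(t2,portA)}
    → {pkg_at(p3,portB), pkg_at(p5,whs2), truck_at(t2,portA)}
  through step 3 (drive(t2,whs2,portA)): drop {truck_at(t2,portA)}, keep {pkg_at(p3,portB), pkg_at(p5,whs2)}, require {truck_at(t2,whs2)}
    → {pkg_at(p3,portB), pkg_at(p5,whs2), truck_at(t2,whs2)}
  through step 2 (unload(p5,t2,whs2)): drop {pkg_at(p5,whs2)}, keep {pkg_at(p3,portB), truck_at(t2,whs2)}, require {in(p5,t2), truck_at(t2,whs2)}
    → {in(p5,t2), pkg_at(p3,portB), truck_at(t2,whs2)}
  through step 1 (drive(t2,portB,whs2)): drop {truck_at(t2,whs2)}, keep {in(p5,t2), pkg_at(p3,portB)}, require {truck_at(t2,portB)}
    → {in(p5,t2), pkg_at(p3,portB), truck_at(t2,portB)}

== RESULT ==
["in(p5,t2)", "pkg_at(p3,portB)", "truck_at(t2,portB)"]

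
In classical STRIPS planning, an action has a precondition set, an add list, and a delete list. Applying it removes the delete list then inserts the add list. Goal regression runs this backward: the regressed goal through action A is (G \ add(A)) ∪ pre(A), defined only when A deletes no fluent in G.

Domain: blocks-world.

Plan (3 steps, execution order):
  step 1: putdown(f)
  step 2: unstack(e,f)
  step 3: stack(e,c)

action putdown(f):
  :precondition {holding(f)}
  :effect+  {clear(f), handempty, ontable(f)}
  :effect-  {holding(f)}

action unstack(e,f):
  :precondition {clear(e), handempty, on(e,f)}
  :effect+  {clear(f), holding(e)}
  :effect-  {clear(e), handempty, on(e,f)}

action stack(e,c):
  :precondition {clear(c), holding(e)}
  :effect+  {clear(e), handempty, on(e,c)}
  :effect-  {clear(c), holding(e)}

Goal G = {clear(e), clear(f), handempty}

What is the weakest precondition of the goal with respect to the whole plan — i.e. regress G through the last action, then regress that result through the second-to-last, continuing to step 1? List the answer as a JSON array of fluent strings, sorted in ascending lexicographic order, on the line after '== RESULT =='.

Regress step by step:
  through step 3 (stack(e,c)): drop {clear(e), handempty}, keep {clear(f)}, require {clear(c), holding(e)}
    → {clear(c), clear(f), holding(e)}
  through step 2 (unstack(e,f)): drop {clear(f), holding(e)}, keep {clear(c)}, require {clear(e), handempty, on(e,f)}
    → {clear(c), clear(e), handempty, on(e,f)}
  through step 1 (putdown(f)): drop {handempty}, keep {clear(c), clear(e), on(e,f)}, require {holding(f)}
    → {clear(c), clear(e), holding(f), on(e,f)}

== RESULT ==
["clear(c)", "clear(e)", "holding(f)", "on(e,f)"]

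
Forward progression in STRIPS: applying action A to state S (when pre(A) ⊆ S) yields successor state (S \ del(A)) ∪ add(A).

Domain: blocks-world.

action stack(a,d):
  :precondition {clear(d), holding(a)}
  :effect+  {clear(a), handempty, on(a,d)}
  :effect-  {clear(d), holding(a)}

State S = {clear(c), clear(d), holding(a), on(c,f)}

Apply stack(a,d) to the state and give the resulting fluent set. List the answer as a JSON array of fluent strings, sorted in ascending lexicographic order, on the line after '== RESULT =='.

Compute (S \ del) ∪ add:
  pre ⊆ S: {clear(d), holding(a)} ⊆ S  — applicable
  S \ del = {clear(c), on(c,f)}
  ∪ add   = {clear(a), clear(c), handempty, on(a,d), on(c,f)}

== RESULT ==
["clear(a)", "clear(c)", "handempty", "on(a,d)", "on(c,f)"]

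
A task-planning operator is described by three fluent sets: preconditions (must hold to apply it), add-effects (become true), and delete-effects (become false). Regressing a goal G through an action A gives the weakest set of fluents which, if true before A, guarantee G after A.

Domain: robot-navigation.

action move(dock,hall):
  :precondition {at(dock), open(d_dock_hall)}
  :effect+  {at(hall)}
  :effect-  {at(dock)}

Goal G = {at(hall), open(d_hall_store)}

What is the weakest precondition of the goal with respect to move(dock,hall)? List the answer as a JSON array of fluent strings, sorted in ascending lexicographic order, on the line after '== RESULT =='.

Regress:
  G ∩ del = {}  (empty — regression defined)
  G \ add = {at(hall), open(d_hall_store)} \ {at(hall)} = {open(d_hall_store)}
  ∪ pre   = {open(d_hall_store)} ∪ {at(dock), open(d_dock_hall)}
          = {at(dock), open(d_dock_hall), open(d_hall_store)}

== RESULT ==
["at(dock)", "open(d_dock_hall)", "open(d_hall_store)"]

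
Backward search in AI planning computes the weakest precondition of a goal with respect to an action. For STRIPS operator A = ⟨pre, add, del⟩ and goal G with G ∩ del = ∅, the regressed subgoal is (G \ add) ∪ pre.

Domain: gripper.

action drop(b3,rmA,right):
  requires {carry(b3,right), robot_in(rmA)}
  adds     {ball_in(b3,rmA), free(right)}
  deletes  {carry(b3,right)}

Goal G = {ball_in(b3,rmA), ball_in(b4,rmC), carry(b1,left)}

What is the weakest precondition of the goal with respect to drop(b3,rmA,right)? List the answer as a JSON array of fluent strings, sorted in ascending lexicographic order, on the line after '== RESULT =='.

Regress:
  G ∩ del = {}  (empty — regression defined)
  G \ add = {ball_in(b3,rmA), ball_in(b4,rmC), carry(b1,left)} \ {ball_in(b3,rmA), free(right)} = {ball_in(b4,rmC), carry(b1,left)}
  ∪ pre   = {ball_in(b4,rmC), carry(b1,left)} ∪ {carry(b3,right), robot_in(rmA)}
          = {ball_in(b4,rmC), carry(b1,left), carry(b3,right), robot_in(rmA)}

== RESULT ==
["ball_in(b4,rmC)", "carry(b1,left)", "carry(b3,right)", "robot_in(rmA)"]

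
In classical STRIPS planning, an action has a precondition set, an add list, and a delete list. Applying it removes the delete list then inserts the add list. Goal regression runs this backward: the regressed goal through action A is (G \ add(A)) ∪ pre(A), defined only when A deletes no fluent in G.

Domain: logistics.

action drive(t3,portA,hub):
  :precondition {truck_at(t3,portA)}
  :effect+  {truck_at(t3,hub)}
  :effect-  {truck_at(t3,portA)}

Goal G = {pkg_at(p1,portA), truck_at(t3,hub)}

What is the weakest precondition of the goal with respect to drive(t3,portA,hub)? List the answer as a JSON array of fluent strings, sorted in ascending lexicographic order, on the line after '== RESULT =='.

Regress:
  G ∩ del = {}  (empty — regression defined)
  G \ add = {pkg_at(p1,portA), truck_at(t3,hub)} \ {truck_at(t3,hub)} = {pkg_at(p1,portA)}
  ∪ pre   = {pkg_at(p1,portA)} ∪ {truck_at(t3,portA)}
          = {pkg_at(p1,portA), truck_at(t3,portA)}

== RESULT ==
["pkg_at(p1,portA)", "truck_at(t3,portA)"]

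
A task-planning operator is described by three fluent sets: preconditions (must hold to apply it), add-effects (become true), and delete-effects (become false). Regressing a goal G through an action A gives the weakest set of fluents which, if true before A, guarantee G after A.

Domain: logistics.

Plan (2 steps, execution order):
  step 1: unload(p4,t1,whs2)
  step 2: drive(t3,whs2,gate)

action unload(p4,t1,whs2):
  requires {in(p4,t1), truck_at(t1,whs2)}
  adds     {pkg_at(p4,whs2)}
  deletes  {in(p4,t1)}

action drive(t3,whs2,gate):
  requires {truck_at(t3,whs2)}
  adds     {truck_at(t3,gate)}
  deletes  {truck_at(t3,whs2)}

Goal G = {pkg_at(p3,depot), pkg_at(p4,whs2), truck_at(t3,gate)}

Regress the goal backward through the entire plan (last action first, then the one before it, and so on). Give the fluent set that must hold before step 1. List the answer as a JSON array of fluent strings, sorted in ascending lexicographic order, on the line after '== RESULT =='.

Work backward from the goal:
  through step 2 (drive(t3,whs2,gate)): drop {truck_at(t3,gate)}, keep {pkg_at(p3,depot), pkg_at(p4,whs2)}, require {truck_at(t3,whs2)}
    → {pkg_at(p3,depot), pkg_at(p4,whs2), truck_at(t3,whs2)}
  through step 1 (unload(p4,t1,whs2)): drop {pkg_at(p4,whs2)}, keep {pkg_at(p3,depot), truck_at(t3,whs2)}, require {in(p4,t1), truck_at(t1,whs2)}
    → {in(p4,t1), pkg_at(p3,depot), truck_at(t1,whs2), truck_at(t3,whs2)}

== RESULT ==
["in(p4,t1)", "pkg_at(p3,depot)", "truck_at(t1,whs2)", "truck_at(t3,whs2)"]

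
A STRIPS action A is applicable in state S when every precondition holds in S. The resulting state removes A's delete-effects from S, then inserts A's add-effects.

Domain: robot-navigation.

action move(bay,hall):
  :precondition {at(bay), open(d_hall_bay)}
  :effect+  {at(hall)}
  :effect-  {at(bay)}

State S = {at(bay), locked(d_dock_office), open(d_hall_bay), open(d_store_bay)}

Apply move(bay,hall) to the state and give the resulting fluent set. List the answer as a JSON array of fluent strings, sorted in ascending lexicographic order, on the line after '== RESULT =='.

Compute (S \ del) ∪ add:
  pre ⊆ S: {at(bay), open(d_hall_bay)} ⊆ S  — applicable
  S \ del = {locked(d_dock_office), open(d_hall_bay), open(d_store_bay)}
  ∪ add   = {at(hall), locked(d_dock_office), open(d_hall_bay), open(d_store_bay)}

== RESULT ==
["at(hall)", "locked(d_dock_office)", "open(d_hall_bay)", "open(d_store_bay)"]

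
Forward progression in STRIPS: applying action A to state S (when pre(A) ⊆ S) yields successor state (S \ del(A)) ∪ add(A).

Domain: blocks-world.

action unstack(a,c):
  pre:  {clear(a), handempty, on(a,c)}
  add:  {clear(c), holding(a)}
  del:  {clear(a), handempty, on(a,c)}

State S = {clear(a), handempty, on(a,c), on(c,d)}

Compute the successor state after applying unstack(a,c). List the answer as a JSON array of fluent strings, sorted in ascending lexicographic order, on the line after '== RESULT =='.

Compute (S \ del) ∪ add:
  pre ⊆ S: {clear(a), handempty, on(a,c)} ⊆ S  — applicable
  S \ del = {on(c,d)}
  ∪ add   = {clear(c), holding(a), on(c,d)}

== RESULT ==
["clear(c)", "holding(a)", "on(c,d)"]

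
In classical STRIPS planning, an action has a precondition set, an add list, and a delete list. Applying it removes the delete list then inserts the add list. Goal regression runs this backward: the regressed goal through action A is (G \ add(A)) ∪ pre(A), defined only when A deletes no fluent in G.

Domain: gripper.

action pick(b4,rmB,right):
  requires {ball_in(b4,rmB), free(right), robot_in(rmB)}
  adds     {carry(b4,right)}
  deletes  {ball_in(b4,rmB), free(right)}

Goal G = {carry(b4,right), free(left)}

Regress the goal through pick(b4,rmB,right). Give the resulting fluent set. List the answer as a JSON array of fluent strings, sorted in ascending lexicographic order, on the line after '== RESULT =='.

Compute (G \ add) ∪ pre:
  G ∩ del = {}  (empty — regression defined)
  G \ add = {carry(b4,right), free(left)} \ {carry(b4,right)} = {free(left)}
  ∪ pre   = {free(left)} ∪ {ball_in(b4,rmB), free(right), robot_in(rmB)}
          = {ball_in(b4,rmB), free(left), free(right), robot_in(rmB)}

== RESULT ==
["ball_in(b4,rmB)", "free(left)", "free(right)", "robot_in(rmB)"]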